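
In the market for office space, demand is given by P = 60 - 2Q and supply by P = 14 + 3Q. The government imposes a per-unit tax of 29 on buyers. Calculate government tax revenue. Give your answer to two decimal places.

Without the tax, 60 - 2Q = 14 + 3Q so Q* = 9.2 and P* = 41.6.
A tax on buyers shifts demand down by 29: (60 - 29) - 2Q = 14 + 3Q, so Q_t = 3.4. Buyers pay P_b = 53.2; sellers receive P_s = P_b - 29 = 24.2.
Tax revenue = t x Q_t = 29 x 3.4 = 98.6.

98.60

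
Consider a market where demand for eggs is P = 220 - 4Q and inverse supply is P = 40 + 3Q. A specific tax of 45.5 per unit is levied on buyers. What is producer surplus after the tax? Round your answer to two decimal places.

Without the tax, 220 - 4Q = 40 + 3Q so Q* = 25.7143 and P* = 117.1429.
With the tax, buyers' net willingness to pay falls by 45.5: (220 - 45.5) - 4Q = 40 + 3Q, so Q_t = 19.2143. Buyers pay P_b = 143.1429; sellers receive P_s = P_b - 45.5 = 97.6429.
Producer surplus is the triangle above supply below P_s: (1/2)(19.2143)(97.6429 - 40) = 553.7832.

553.78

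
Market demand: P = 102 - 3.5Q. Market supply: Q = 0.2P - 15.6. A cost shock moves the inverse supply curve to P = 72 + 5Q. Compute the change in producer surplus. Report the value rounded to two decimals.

11.21

Rewriting supply in inverse form: P = 78 + 5Q.
Initial equilibrium: Q_0 = 2.8235, P_0 = 92.1176; CS_0 = (1/2)(2.8235)(9.8824) = 13.9516, PS_0 = (1/2)(2.8235)(14.1176) = 19.9308.
New equilibrium: 102 - 3.5Q = 72 + 5Q gives Q_1 = 3.5294, P_1 = 89.6471; CS_1 = 21.7993, PS_1 = 31.1419.
Change in producer surplus = 31.1419 - 19.9308 = 11.2111.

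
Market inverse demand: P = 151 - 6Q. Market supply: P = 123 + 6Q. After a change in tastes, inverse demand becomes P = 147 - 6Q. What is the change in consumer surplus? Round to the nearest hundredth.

Initial equilibrium: Q_0 = 2.3333, P_0 = 137; CS_0 = (1/2)(2.3333)(14) = 16.3333, PS_0 = (1/2)(2.3333)(14) = 16.3333.
New equilibrium: 147 - 6Q = 123 + 6Q gives Q_1 = 2, P_1 = 135; CS_1 = 12, PS_1 = 12.
Change in consumer surplus = 12 - 16.3333 = -4.3333.

-4.33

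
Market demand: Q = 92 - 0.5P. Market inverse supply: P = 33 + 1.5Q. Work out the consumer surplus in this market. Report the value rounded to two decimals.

Rewriting demand in inverse form: P = 184 - 2Q.
Setting demand equal to supply, 151 = 3.5Q, so Q* = 43.1429 and P* = 97.7143.
CS is the area between the demand curve and P* from 0 to Q*: (1/2)(43.1429)(86.2857) = 1861.3061.

1861.31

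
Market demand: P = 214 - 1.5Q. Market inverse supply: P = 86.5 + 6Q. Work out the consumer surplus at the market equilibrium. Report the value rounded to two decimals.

216.75

Equilibrium: 214 - 1.5Q = 86.5 + 6Q, so Q* = 17 and P* = 188.5.
The demand choke price is 214, so CS = (1/2)(Q*)(214 - P*) = (1/2)(17)(25.5) = 216.75.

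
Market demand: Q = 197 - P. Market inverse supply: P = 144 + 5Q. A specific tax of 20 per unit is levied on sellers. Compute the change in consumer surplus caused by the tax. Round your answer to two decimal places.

-23.89

Rewriting demand in inverse form: P = 197 - Q.
Without the tax, 197 - Q = 144 + 5Q so Q* = 8.8333 and P* = 188.1667.
With the tax, sellers need 20 more per unit: 197 - Q = 144 + 5Q + 20, so Q_t = 5.5. Buyers pay P_b = 191.5; sellers receive P_s = P_b - 20 = 171.5.
CS falls from (1/2)(8.8333)(8.8333) = 39.0139 to (1/2)(5.5)(5.5) = 15.125, a change of -23.8889.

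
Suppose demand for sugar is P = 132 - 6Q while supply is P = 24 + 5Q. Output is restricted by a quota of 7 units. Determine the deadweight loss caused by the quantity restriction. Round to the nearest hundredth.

Without the quota, 132 - 6Q = 24 + 5Q gives Q* = 9.8182.
At Q = 7 the demand price is 132 - 6(7) = 90 and the supply price is 24 + 5(7) = 59.
Deadweight loss is the triangle between the curves from 7 to 9.8182: (1/2)(90 - 59)(9.8182 - 7) = 43.6818.

43.68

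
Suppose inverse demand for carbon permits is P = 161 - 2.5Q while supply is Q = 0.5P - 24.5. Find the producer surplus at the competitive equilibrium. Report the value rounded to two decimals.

Rewriting supply in inverse form: P = 49 + 2Q.
Setting demand equal to supply, 112 = 4.5Q, so Q* = 24.8889 and P* = 98.7778.
Producer surplus is the triangle above supply below P*: (1/2)(24.8889)(98.7778 - 49) = (1/2)(24.8889)(49.7778) = 619.4568.

619.46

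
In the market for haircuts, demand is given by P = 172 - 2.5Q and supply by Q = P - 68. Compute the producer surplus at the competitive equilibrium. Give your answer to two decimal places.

441.47

Rewriting supply in inverse form: P = 68 + Q.
Equilibrium: 172 - 2.5Q = 68 + Q, so Q* = 29.7143 and P* = 97.7143.
Producer surplus is the triangle above supply below P*: (1/2)(29.7143)(97.7143 - 68) = (1/2)(29.7143)(29.7143) = 441.4694.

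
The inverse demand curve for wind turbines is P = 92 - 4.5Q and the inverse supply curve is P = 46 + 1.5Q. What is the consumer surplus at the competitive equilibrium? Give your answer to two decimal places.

132.25

Set 92 - 4.5Q = 46 + 1.5Q, which gives 46 = 6Q, so Q* = 7.6667 and P* = 92 - 4.5(7.6667) = 57.5.
CS is the area between the demand curve and P* from 0 to Q*: (1/2)(7.6667)(34.5) = 132.25.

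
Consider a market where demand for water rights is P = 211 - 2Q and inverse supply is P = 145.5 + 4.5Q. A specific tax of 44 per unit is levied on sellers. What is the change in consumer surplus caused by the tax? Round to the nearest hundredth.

Pre-tax equilibrium: 211 - 2Q = 145.5 + 4.5Q gives Q* = 10.0769, P* = 190.8462.
A tax on sellers shifts supply up by 44: 211 - 2Q = 145.5 + 4.5Q + 44, so Q_t = 3.3077. Buyers pay P_b = 204.3846; sellers receive P_s = P_b - 44 = 160.3846.
Consumers lose the trapezoid between P* and P_b out to Q_t plus the triangle from Q_t to Q*: change in CS = 10.9408 - 101.5444 = -90.6036.

-90.60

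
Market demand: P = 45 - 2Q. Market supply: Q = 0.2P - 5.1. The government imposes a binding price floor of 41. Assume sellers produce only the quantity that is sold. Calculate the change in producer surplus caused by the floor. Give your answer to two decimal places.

1.60

Rewriting supply in inverse form: P = 25.5 + 5Q.
Without the control, 45 - 2Q = 25.5 + 5Q so Q* = 2.7857 and P* = 39.4286.
At the floor price 41, quantity demanded is (45 - 41)/2 = 2; demand is the short side, so Q = 2 trades at P = 41.
PS goes from (1/2)(2.7857)(13.9286) = 19.4005 to 21 (computed as (41 - 25.5)(2) - (1/2)(5)(2)^2), a change of 1.5995.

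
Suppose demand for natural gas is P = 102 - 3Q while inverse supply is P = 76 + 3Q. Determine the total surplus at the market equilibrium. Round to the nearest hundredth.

56.33

Set 102 - 3Q = 76 + 3Q, which gives 26 = 6Q, so Q* = 4.3333 and P* = 102 - 3(4.3333) = 89.
CS = (1/2)(4.3333)(13) = 28.1667 and PS = (1/2)(4.3333)(13) = 28.1667, so total surplus = 56.3333.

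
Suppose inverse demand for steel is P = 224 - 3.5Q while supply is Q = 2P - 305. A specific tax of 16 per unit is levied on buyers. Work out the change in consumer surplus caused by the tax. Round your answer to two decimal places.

-222.25

Rewriting supply in inverse form: P = 152.5 + 0.5Q.
Without the tax, 224 - 3.5Q = 152.5 + 0.5Q so Q* = 17.875 and P* = 161.4375.
With the tax, buyers' net willingness to pay falls by 16: (224 - 16) - 3.5Q = 152.5 + 0.5Q, so Q_t = 13.875. Buyers pay P_b = 175.4375; sellers receive P_s = P_b - 16 = 159.4375.
Consumers lose the trapezoid between P* and P_b out to Q_t plus the triangle from Q_t to Q*: change in CS = 336.9023 - 559.1523 = -222.25.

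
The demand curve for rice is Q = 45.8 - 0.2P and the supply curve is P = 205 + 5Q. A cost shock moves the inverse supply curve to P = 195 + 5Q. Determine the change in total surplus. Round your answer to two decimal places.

29.00

Rewriting demand in inverse form: P = 229 - 5Q.
Initial equilibrium: Q_0 = 2.4, P_0 = 217; CS_0 = (1/2)(2.4)(12) = 14.4, PS_0 = (1/2)(2.4)(12) = 14.4.
New equilibrium: 229 - 5Q = 195 + 5Q gives Q_1 = 3.4, P_1 = 212; CS_1 = 28.9, PS_1 = 28.9.
Change in total surplus = (28.9 + 28.9) - (14.4 + 14.4) = 29.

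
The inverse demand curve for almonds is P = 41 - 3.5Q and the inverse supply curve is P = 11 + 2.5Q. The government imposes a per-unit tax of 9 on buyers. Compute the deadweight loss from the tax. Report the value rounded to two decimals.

6.75

Without the tax, 41 - 3.5Q = 11 + 2.5Q so Q* = 5 and P* = 23.5.
With the tax, buyers' net willingness to pay falls by 9: (41 - 9) - 3.5Q = 11 + 2.5Q, so Q_t = 3.5. Buyers pay P_b = 28.75; sellers receive P_s = P_b - 9 = 19.75.
Deadweight loss is the triangle between the curves from Q_t to Q*: (1/2)(5 - 3.5)(9) = 6.75.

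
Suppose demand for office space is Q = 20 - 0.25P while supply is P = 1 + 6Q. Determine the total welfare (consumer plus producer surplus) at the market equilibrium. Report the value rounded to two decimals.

312.05

Rewriting demand in inverse form: P = 80 - 4Q.
Set 80 - 4Q = 1 + 6Q, which gives 79 = 10Q, so Q* = 7.9 and P* = 80 - 4(7.9) = 48.4.
CS = (1/2)(7.9)(31.6) = 124.82 and PS = (1/2)(7.9)(47.4) = 187.23, so total surplus = 312.05.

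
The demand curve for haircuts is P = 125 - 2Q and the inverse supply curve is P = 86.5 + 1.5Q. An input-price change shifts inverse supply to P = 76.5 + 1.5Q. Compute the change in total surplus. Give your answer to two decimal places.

124.29

Initial equilibrium: Q_0 = 11, P_0 = 103; CS_0 = (1/2)(11)(22) = 121, PS_0 = (1/2)(11)(16.5) = 90.75.
New equilibrium: 125 - 2Q = 76.5 + 1.5Q gives Q_1 = 13.8571, P_1 = 97.2857; CS_1 = 192.0204, PS_1 = 144.0153.
Change in total surplus = (192.0204 + 144.0153) - (121 + 90.75) = 124.2857.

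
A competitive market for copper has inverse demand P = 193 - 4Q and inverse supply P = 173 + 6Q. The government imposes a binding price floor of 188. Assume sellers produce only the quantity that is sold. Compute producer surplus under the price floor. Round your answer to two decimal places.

Free-market equilibrium: 193 - 4Q = 173 + 6Q gives Q* = 2, P* = 185.
At the floor price 188, quantity demanded is (193 - 188)/4 = 1.25; demand is the short side, so Q = 1.25 trades at P = 188.
The supply price at Q = 1.25 is 180.5. PS is the trapezoid between 188 and supply over [0, 1.25]: (1/2)[(188 - 173) + (188 - 180.5)](1.25) = 14.0625.

14.06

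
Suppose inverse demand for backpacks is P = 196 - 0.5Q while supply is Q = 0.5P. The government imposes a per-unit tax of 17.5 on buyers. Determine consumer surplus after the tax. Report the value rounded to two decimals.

Rewriting supply in inverse form: P = 2Q.
Without the tax, 196 - 0.5Q = 2Q so Q* = 78.4 and P* = 156.8.
A tax on buyers shifts demand down by 17.5: (196 - 17.5) - 0.5Q = 2Q, so Q_t = 71.4. Buyers pay P_b = 160.3; sellers receive P_s = P_b - 17.5 = 142.8.
Consumer surplus is the triangle under demand above P_b: (1/2)(71.4)(196 - 160.3) = 1274.49.

1274.49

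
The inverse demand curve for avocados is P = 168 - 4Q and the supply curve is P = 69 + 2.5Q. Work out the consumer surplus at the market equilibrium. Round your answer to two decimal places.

463.95

Set 168 - 4Q = 69 + 2.5Q, which gives 99 = 6.5Q, so Q* = 15.2308 and P* = 168 - 4(15.2308) = 107.0769.
CS is the area between the demand curve and P* from 0 to Q*: (1/2)(15.2308)(60.9231) = 463.9527.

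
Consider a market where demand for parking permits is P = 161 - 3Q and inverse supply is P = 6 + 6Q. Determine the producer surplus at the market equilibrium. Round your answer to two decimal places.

889.81

Setting demand equal to supply, 155 = 9Q, so Q* = 17.2222 and P* = 109.3333.
PS is the area between P* and the supply curve from 0 to Q*: (1/2)(17.2222)(103.3333) = 889.8148.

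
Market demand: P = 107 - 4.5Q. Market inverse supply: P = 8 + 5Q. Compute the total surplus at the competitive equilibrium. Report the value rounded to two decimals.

Set 107 - 4.5Q = 8 + 5Q, which gives 99 = 9.5Q, so Q* = 10.4211 and P* = 107 - 4.5(10.4211) = 60.1053.
Total surplus is the full triangle between the curves from 0 to Q*: (1/2)(10.4211)(107 - 8) = 515.8421.

515.84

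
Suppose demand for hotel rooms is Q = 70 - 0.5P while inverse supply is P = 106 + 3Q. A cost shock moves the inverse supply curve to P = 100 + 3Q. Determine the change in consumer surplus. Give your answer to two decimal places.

17.76

Rewriting demand in inverse form: P = 140 - 2Q.
Initial equilibrium: Q_0 = 6.8, P_0 = 126.4; CS_0 = (1/2)(6.8)(13.6) = 46.24, PS_0 = (1/2)(6.8)(20.4) = 69.36.
New equilibrium: 140 - 2Q = 100 + 3Q gives Q_1 = 8, P_1 = 124; CS_1 = 64, PS_1 = 96.
Change in consumer surplus = 64 - 46.24 = 17.76.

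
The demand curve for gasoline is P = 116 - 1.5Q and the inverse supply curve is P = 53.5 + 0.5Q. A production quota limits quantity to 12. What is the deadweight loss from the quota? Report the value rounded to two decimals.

Without the quota, 116 - 1.5Q = 53.5 + 0.5Q gives Q* = 31.25.
At Q = 12 the demand price is 116 - 1.5(12) = 98 and the supply price is 53.5 + 0.5(12) = 59.5.
Deadweight loss is the triangle between the curves from 12 to 31.25: (1/2)(98 - 59.5)(31.25 - 12) = 370.5625.

370.56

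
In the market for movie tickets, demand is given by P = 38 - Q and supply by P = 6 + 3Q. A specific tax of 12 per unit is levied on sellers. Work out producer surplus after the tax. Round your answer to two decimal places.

37.50

Pre-tax equilibrium: 38 - Q = 6 + 3Q gives Q* = 8, P* = 30.
With the tax, sellers need 12 more per unit: 38 - Q = 6 + 3Q + 12, so Q_t = 5. Buyers pay P_b = 33; sellers receive P_s = P_b - 12 = 21.
Producer surplus is the triangle above supply below P_s: (1/2)(5)(21 - 6) = 37.5.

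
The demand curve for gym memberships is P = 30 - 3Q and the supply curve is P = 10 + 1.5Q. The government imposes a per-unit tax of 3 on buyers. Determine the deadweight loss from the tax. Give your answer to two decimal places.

Pre-tax equilibrium: 30 - 3Q = 10 + 1.5Q gives Q* = 4.4444, P* = 16.6667.
A tax on buyers shifts demand down by 3: (30 - 3) - 3Q = 10 + 1.5Q, so Q_t = 3.7778. Buyers pay P_b = 18.6667; sellers receive P_s = P_b - 3 = 15.6667.
Deadweight loss is the triangle between the curves from Q_t to Q*: (1/2)(4.4444 - 3.7778)(3) = 1.

1.00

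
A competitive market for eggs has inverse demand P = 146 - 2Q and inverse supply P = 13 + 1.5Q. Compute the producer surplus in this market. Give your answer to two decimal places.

Set 146 - 2Q = 13 + 1.5Q, which gives 133 = 3.5Q, so Q* = 38 and P* = 146 - 2(38) = 70.
Producer surplus is the triangle above supply below P*: (1/2)(38)(70 - 13) = (1/2)(38)(57) = 1083.

1083.00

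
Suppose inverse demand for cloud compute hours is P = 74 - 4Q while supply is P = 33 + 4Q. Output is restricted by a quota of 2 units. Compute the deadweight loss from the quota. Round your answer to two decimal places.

39.06

Without the quota, 74 - 4Q = 33 + 4Q gives Q* = 5.125.
At Q = 2 the demand price is 74 - 4(2) = 66 and the supply price is 33 + 4(2) = 41.
DWL = (1/2)(gap between curves at 2) x (Q* - 2) = (1/2)(25)(3.125) = 39.0625.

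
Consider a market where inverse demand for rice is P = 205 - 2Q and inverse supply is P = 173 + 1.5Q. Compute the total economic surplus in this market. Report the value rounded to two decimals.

146.29

Equilibrium: 205 - 2Q = 173 + 1.5Q, so Q* = 9.1429 and P* = 186.7143.
CS = (1/2)(9.1429)(18.2857) = 83.5918 and PS = (1/2)(9.1429)(13.7143) = 62.6939, so total surplus = 146.2857.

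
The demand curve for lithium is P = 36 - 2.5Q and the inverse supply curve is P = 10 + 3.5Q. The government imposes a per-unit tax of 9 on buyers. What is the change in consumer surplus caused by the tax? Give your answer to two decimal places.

Without the tax, 36 - 2.5Q = 10 + 3.5Q so Q* = 4.3333 and P* = 25.1667.
A tax on buyers shifts demand down by 9: (36 - 9) - 2.5Q = 10 + 3.5Q, so Q_t = 2.8333. Buyers pay P_b = 28.9167; sellers receive P_s = P_b - 9 = 19.9167.
Consumers lose the trapezoid between P* and P_b out to Q_t plus the triangle from Q_t to Q*: change in CS = 10.0347 - 23.4722 = -13.4375.

-13.44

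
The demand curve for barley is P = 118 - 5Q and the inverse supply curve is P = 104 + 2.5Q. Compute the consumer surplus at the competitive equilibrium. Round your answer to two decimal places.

Setting demand equal to supply, 14 = 7.5Q, so Q* = 1.8667 and P* = 108.6667.
Consumer surplus is the triangle under demand above P*: (1/2)(1.8667)(118 - 108.6667) = (1/2)(1.8667)(9.3333) = 8.7111.

8.71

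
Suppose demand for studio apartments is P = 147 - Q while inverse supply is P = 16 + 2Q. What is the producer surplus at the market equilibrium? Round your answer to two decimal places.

Equilibrium: 147 - Q = 16 + 2Q, so Q* = 43.6667 and P* = 103.3333.
Producer surplus is the triangle above supply below P*: (1/2)(43.6667)(103.3333 - 16) = (1/2)(43.6667)(87.3333) = 1906.7778.

1906.78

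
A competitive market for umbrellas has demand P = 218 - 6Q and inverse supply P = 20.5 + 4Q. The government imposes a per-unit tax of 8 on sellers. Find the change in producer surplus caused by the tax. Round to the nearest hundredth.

-61.92

Pre-tax equilibrium: 218 - 6Q = 20.5 + 4Q gives Q* = 19.75, P* = 99.5.
A tax on sellers shifts supply up by 8: 218 - 6Q = 20.5 + 4Q + 8, so Q_t = 18.95. Buyers pay P_b = 104.3; sellers receive P_s = P_b - 8 = 96.3.
Producers lose the trapezoid between P_s and P* out to Q_t plus the triangle from Q_t to Q*: change in PS = 718.205 - 780.125 = -61.92.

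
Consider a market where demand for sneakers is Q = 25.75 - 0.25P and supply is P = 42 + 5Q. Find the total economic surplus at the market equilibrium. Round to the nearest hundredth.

Rewriting demand in inverse form: P = 103 - 4Q.
Equilibrium: 103 - 4Q = 42 + 5Q, so Q* = 6.7778 and P* = 75.8889.
CS = (1/2)(6.7778)(27.1111) = 91.8765 and PS = (1/2)(6.7778)(33.8889) = 114.8457, so total surplus = 206.7222.

206.72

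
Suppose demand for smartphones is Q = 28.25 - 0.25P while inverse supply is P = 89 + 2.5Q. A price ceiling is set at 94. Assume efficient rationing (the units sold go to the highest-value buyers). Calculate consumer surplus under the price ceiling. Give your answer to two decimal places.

Rewriting demand in inverse form: P = 113 - 4Q.
Free-market equilibrium: 113 - 4Q = 89 + 2.5Q gives Q* = 3.6923, P* = 98.2308.
At the ceiling price 94, quantity supplied is (94 - 89)/2.5 = 2; supply is the short side, so Q = 2 trades at P = 94.
The demand price at Q = 2 is 105. CS is the trapezoid between demand and 94 over [0, 2]: (1/2)[(113 - 94) + (105 - 94)](2) = 30.

30.00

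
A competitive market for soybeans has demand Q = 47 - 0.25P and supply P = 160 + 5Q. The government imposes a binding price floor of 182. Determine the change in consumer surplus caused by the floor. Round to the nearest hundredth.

-14.86

Rewriting demand in inverse form: P = 188 - 4Q.
Free-market equilibrium: 188 - 4Q = 160 + 5Q gives Q* = 3.1111, P* = 175.5556.
At the floor price 182, quantity demanded is (188 - 182)/4 = 1.5; demand is the short side, so Q = 1.5 trades at P = 182.
CS goes from (1/2)(3.1111)(12.4444) = 19.358 to 4.5 (computed as (188 - 182)(1.5) - (1/2)(4)(1.5)^2), a change of -14.858.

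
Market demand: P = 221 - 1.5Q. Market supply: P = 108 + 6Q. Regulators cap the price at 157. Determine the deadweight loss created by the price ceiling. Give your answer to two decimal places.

178.54

Free-market equilibrium: 221 - 1.5Q = 108 + 6Q gives Q* = 15.0667, P* = 198.4.
At P = 157, sellers supply (157 - 108)/6 = 8.1667 while buyers want more, so the quantity traded is 8.1667 at price 157.
The lost-trades triangle has base Q* - 8.1667 = 6.9 and height equal to the gap between the curves at Q = 8.1667, which is 208.75 - 157 = 51.75. DWL = (1/2)(6.9)(51.75) = 178.5375.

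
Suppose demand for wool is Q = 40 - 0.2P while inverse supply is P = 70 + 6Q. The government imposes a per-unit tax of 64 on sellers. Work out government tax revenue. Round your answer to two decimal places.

Rewriting demand in inverse form: P = 200 - 5Q.
Pre-tax equilibrium: 200 - 5Q = 70 + 6Q gives Q* = 11.8182, P* = 140.9091.
With the tax, sellers need 64 more per unit: 200 - 5Q = 70 + 6Q + 64, so Q_t = 6. Buyers pay P_b = 170; sellers receive P_s = P_b - 64 = 106.
Revenue is the tax times quantity traded: 64 x 6 = 384.

384.00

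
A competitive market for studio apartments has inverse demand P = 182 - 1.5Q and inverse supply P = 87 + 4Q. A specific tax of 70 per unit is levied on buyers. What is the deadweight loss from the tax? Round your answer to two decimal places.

Pre-tax equilibrium: 182 - 1.5Q = 87 + 4Q gives Q* = 17.2727, P* = 156.0909.
With the tax, buyers' net willingness to pay falls by 70: (182 - 70) - 1.5Q = 87 + 4Q, so Q_t = 4.5455. Buyers pay P_b = 175.1818; sellers receive P_s = P_b - 70 = 105.1818.
Deadweight loss is the triangle between the curves from Q_t to Q*: (1/2)(17.2727 - 4.5455)(70) = 445.4545.

445.45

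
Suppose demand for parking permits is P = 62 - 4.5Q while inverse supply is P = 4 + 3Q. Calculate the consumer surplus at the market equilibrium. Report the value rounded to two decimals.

Equilibrium: 62 - 4.5Q = 4 + 3Q, so Q* = 7.7333 and P* = 27.2.
Consumer surplus is the triangle under demand above P*: (1/2)(7.7333)(62 - 27.2) = (1/2)(7.7333)(34.8) = 134.56.

134.56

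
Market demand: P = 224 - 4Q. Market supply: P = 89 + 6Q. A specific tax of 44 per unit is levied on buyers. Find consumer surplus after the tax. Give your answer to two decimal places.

165.62

Pre-tax equilibrium: 224 - 4Q = 89 + 6Q gives Q* = 13.5, P* = 170.
A tax on buyers shifts demand down by 44: (224 - 44) - 4Q = 89 + 6Q, so Q_t = 9.1. Buyers pay P_b = 187.6; sellers receive P_s = P_b - 44 = 143.6.
Consumer surplus is the triangle under demand above P_b: (1/2)(9.1)(224 - 187.6) = 165.62.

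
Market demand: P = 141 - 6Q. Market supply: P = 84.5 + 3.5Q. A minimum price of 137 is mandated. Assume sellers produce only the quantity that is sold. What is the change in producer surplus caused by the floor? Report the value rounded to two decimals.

Without the control, 141 - 6Q = 84.5 + 3.5Q so Q* = 5.9474 and P* = 105.3158.
At P = 137, buyers demand (141 - 137)/6 = 0.6667 while sellers would supply more, so the quantity traded is 0.6667 at price 137.
PS goes from (1/2)(5.9474)(20.8158) = 61.8996 to 34.2222 (computed as (137 - 84.5)(0.6667) - (1/2)(3.5)(0.6667)^2), a change of -27.6774.

-27.68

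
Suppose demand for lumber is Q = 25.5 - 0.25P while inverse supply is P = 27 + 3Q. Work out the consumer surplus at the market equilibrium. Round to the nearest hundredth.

Rewriting demand in inverse form: P = 102 - 4Q.
Set 102 - 4Q = 27 + 3Q, which gives 75 = 7Q, so Q* = 10.7143 and P* = 102 - 4(10.7143) = 59.1429.
Consumer surplus is the triangle under demand above P*: (1/2)(10.7143)(102 - 59.1429) = (1/2)(10.7143)(42.8571) = 229.5918.

229.59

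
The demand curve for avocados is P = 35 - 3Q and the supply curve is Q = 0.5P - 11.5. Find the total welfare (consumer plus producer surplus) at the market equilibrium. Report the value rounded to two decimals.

Rewriting supply in inverse form: P = 23 + 2Q.
Set 35 - 3Q = 23 + 2Q, which gives 12 = 5Q, so Q* = 2.4 and P* = 35 - 3(2.4) = 27.8.
Total surplus is the full triangle between the curves from 0 to Q*: (1/2)(2.4)(35 - 23) = 14.4.

14.40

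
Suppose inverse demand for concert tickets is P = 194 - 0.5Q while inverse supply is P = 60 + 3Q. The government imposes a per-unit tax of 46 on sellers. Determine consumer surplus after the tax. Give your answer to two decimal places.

Without the tax, 194 - 0.5Q = 60 + 3Q so Q* = 38.2857 and P* = 174.8571.
With the tax, sellers need 46 more per unit: 194 - 0.5Q = 60 + 3Q + 46, so Q_t = 25.1429. Buyers pay P_b = 181.4286; sellers receive P_s = P_b - 46 = 135.4286.
Consumer surplus is the triangle under demand above P_b: (1/2)(25.1429)(194 - 181.4286) = 158.0408.

158.04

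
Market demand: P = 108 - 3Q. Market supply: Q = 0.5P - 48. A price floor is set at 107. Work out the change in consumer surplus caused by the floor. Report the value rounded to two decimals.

-8.47

Rewriting supply in inverse form: P = 96 + 2Q.
Free-market equilibrium: 108 - 3Q = 96 + 2Q gives Q* = 2.4, P* = 100.8.
At the floor price 107, quantity demanded is (108 - 107)/3 = 0.3333; demand is the short side, so Q = 0.3333 trades at P = 107.
CS goes from (1/2)(2.4)(7.2) = 8.64 to 0.1667 (computed as (108 - 107)(0.3333) - (1/2)(3)(0.3333)^2), a change of -8.4733.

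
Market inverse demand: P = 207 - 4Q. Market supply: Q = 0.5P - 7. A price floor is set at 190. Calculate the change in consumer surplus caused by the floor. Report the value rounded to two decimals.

-2033.26

Rewriting supply in inverse form: P = 14 + 2Q.
Free-market equilibrium: 207 - 4Q = 14 + 2Q gives Q* = 32.1667, P* = 78.3333.
At P = 190, buyers demand (207 - 190)/4 = 4.25 while sellers would supply more, so the quantity traded is 4.25 at price 190.
CS goes from (1/2)(32.1667)(128.6667) = 2069.3889 to 36.125 (computed as (207 - 190)(4.25) - (1/2)(4)(4.25)^2), a change of -2033.2639.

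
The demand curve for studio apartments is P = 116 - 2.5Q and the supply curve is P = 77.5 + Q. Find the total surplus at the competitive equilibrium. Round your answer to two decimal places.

211.75

Set 116 - 2.5Q = 77.5 + Q, which gives 38.5 = 3.5Q, so Q* = 11 and P* = 116 - 2.5(11) = 88.5.
CS = (1/2)(11)(27.5) = 151.25 and PS = (1/2)(11)(11) = 60.5, so total surplus = 211.75.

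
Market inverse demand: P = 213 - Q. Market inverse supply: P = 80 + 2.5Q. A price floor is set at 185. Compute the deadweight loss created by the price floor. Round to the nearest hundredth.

Without the control, 213 - Q = 80 + 2.5Q so Q* = 38 and P* = 175.
At P = 185, buyers demand (213 - 185)/1 = 28 while sellers would supply more, so the quantity traded is 28 at price 185.
At Q = 28 the demand price is 185 and the supply price is 150. Deadweight loss is the triangle between the curves from 28 to 38: (1/2)(185 - 150)(38 - 28) = 175.

175.00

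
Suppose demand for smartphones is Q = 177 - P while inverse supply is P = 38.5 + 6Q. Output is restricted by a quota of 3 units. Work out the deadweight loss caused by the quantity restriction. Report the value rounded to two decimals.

986.16

Rewriting demand in inverse form: P = 177 - Q.
Unrestricted equilibrium: Q* = (177 - 38.5)/(1 + 6) = 19.7857.
At Q = 3 the demand price is 177 - (3) = 174 and the supply price is 38.5 + 6(3) = 56.5.
DWL = (1/2)(gap between curves at 3) x (Q* - 3) = (1/2)(117.5)(16.7857) = 986.1607.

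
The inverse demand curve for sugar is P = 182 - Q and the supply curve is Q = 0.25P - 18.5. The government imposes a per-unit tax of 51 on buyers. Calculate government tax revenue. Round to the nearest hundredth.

Rewriting supply in inverse form: P = 74 + 4Q.
Pre-tax equilibrium: 182 - Q = 74 + 4Q gives Q* = 21.6, P* = 160.4.
A tax on buyers shifts demand down by 51: (182 - 51) - Q = 74 + 4Q, so Q_t = 11.4. Buyers pay P_b = 170.6; sellers receive P_s = P_b - 51 = 119.6.
Tax revenue = t x Q_t = 51 x 11.4 = 581.4.

581.40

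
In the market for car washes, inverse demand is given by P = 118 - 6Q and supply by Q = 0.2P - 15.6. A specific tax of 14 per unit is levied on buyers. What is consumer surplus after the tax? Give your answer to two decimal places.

16.76

Rewriting supply in inverse form: P = 78 + 5Q.
Pre-tax equilibrium: 118 - 6Q = 78 + 5Q gives Q* = 3.6364, P* = 96.1818.
With the tax, buyers' net willingness to pay falls by 14: (118 - 14) - 6Q = 78 + 5Q, so Q_t = 2.3636. Buyers pay P_b = 103.8182; sellers receive P_s = P_b - 14 = 89.8182.
CS = (1/2)(Q_t)(118 - P_b) = (1/2)(2.3636)(14.1818) = 16.7603.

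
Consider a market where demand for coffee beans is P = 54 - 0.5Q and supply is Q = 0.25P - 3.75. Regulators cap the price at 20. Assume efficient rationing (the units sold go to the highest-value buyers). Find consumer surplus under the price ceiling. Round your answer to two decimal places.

42.11

Rewriting supply in inverse form: P = 15 + 4Q.
Without the control, 54 - 0.5Q = 15 + 4Q so Q* = 8.6667 and P* = 49.6667.
At P = 20, sellers supply (20 - 15)/4 = 1.25 while buyers want more, so the quantity traded is 1.25 at price 20.
The demand price at Q = 1.25 is 53.375. CS is the trapezoid between demand and 20 over [0, 1.25]: (1/2)[(54 - 20) + (53.375 - 20)](1.25) = 42.1094.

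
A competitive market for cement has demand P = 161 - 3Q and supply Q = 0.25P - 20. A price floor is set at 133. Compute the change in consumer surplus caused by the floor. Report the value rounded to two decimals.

-70.18

Rewriting supply in inverse form: P = 80 + 4Q.
Without the control, 161 - 3Q = 80 + 4Q so Q* = 11.5714 and P* = 126.2857.
At P = 133, buyers demand (161 - 133)/3 = 9.3333 while sellers would supply more, so the quantity traded is 9.3333 at price 133.
CS goes from (1/2)(11.5714)(34.7143) = 200.8469 to 130.6667 (computed as (161 - 133)(9.3333) - (1/2)(3)(9.3333)^2), a change of -70.1803.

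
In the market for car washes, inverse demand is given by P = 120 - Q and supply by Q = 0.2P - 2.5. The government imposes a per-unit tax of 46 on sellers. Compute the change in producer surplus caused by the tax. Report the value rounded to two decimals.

Rewriting supply in inverse form: P = 12.5 + 5Q.
Without the tax, 120 - Q = 12.5 + 5Q so Q* = 17.9167 and P* = 102.0833.
With the tax, sellers need 46 more per unit: 120 - Q = 12.5 + 5Q + 46, so Q_t = 10.25. Buyers pay P_b = 109.75; sellers receive P_s = P_b - 46 = 63.75.
PS falls from (1/2)(17.9167)(89.5833) = 802.5174 to (1/2)(10.25)(51.25) = 262.6562, a change of -539.8611.

-539.86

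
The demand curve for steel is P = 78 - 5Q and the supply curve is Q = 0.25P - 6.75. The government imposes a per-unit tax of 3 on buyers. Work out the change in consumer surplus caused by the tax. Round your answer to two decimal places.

Rewriting supply in inverse form: P = 27 + 4Q.
Without the tax, 78 - 5Q = 27 + 4Q so Q* = 5.6667 and P* = 49.6667.
With the tax, buyers' net willingness to pay falls by 3: (78 - 3) - 5Q = 27 + 4Q, so Q_t = 5.3333. Buyers pay P_b = 51.3333; sellers receive P_s = P_b - 3 = 48.3333.
Consumers lose the trapezoid between P* and P_b out to Q_t plus the triangle from Q_t to Q*: change in CS = 71.1111 - 80.2778 = -9.1667.

-9.17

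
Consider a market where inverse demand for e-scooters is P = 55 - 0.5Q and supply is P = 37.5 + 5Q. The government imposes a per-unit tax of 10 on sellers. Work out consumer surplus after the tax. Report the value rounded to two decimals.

Without the tax, 55 - 0.5Q = 37.5 + 5Q so Q* = 3.1818 and P* = 53.4091.
With the tax, sellers need 10 more per unit: 55 - 0.5Q = 37.5 + 5Q + 10, so Q_t = 1.3636. Buyers pay P_b = 54.3182; sellers receive P_s = P_b - 10 = 44.3182.
CS = (1/2)(Q_t)(55 - P_b) = (1/2)(1.3636)(0.6818) = 0.4649.

0.46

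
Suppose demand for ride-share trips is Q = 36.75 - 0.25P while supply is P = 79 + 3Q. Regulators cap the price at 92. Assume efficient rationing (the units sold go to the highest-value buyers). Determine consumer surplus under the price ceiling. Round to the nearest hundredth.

200.78

Rewriting demand in inverse form: P = 147 - 4Q.
Without the control, 147 - 4Q = 79 + 3Q so Q* = 9.7143 and P* = 108.1429.
At the ceiling price 92, quantity supplied is (92 - 79)/3 = 4.3333; supply is the short side, so Q = 4.3333 trades at P = 92.
The demand price at Q = 4.3333 is 129.6667. CS is the trapezoid between demand and 92 over [0, 4.3333]: (1/2)[(147 - 92) + (129.6667 - 92)](4.3333) = 200.7778.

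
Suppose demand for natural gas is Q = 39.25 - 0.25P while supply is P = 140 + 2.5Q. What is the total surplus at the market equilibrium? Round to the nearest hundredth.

Rewriting demand in inverse form: P = 157 - 4Q.
Set 157 - 4Q = 140 + 2.5Q, which gives 17 = 6.5Q, so Q* = 2.6154 and P* = 157 - 4(2.6154) = 146.5385.
CS = (1/2)(2.6154)(10.4615) = 13.6805 and PS = (1/2)(2.6154)(6.5385) = 8.5503, so total surplus = 22.2308.

22.23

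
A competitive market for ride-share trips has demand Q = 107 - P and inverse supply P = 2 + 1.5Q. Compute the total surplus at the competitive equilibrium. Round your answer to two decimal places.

Rewriting demand in inverse form: P = 107 - Q.
Equilibrium: 107 - Q = 2 + 1.5Q, so Q* = 42 and P* = 65.
CS = (1/2)(42)(42) = 882 and PS = (1/2)(42)(63) = 1323, so total surplus = 2205.

2205.00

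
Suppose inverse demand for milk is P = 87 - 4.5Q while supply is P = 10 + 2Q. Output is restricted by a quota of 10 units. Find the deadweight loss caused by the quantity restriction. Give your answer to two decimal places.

11.08

Without the quota, 87 - 4.5Q = 10 + 2Q gives Q* = 11.8462.
At Q = 10 the demand price is 87 - 4.5(10) = 42 and the supply price is 10 + 2(10) = 30.
Deadweight loss is the triangle between the curves from 10 to 11.8462: (1/2)(42 - 30)(11.8462 - 10) = 11.0769.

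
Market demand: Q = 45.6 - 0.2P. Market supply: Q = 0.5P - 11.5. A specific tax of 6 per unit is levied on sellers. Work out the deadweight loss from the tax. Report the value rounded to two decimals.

Rewriting demand in inverse form: P = 228 - 5Q.
Rewriting supply in inverse form: P = 23 + 2Q.
Pre-tax equilibrium: 228 - 5Q = 23 + 2Q gives Q* = 29.2857, P* = 81.5714.
With the tax, sellers need 6 more per unit: 228 - 5Q = 23 + 2Q + 6, so Q_t = 28.4286. Buyers pay P_b = 85.8571; sellers receive P_s = P_b - 6 = 79.8571.
Deadweight loss is the triangle between the curves from Q_t to Q*: (1/2)(29.2857 - 28.4286)(6) = 2.5714.

2.57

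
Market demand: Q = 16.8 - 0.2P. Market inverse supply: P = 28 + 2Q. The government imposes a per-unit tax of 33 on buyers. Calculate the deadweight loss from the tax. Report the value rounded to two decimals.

Rewriting demand in inverse form: P = 84 - 5Q.
Without the tax, 84 - 5Q = 28 + 2Q so Q* = 8 and P* = 44.
A tax on buyers shifts demand down by 33: (84 - 33) - 5Q = 28 + 2Q, so Q_t = 3.2857. Buyers pay P_b = 67.5714; sellers receive P_s = P_b - 33 = 34.5714.
Deadweight loss is the triangle between the curves from Q_t to Q*: (1/2)(8 - 3.2857)(33) = 77.7857.

77.79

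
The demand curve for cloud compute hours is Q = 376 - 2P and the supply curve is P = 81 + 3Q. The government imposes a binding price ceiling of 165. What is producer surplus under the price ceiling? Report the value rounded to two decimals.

1176.00

Rewriting demand in inverse form: P = 188 - 0.5Q.
Without the control, 188 - 0.5Q = 81 + 3Q so Q* = 30.5714 and P* = 172.7143.
At P = 165, sellers supply (165 - 81)/3 = 28 while buyers want more, so the quantity traded is 28 at price 165.
PS is the triangle above supply below 165: (1/2)(28)(165 - 81) = 1176.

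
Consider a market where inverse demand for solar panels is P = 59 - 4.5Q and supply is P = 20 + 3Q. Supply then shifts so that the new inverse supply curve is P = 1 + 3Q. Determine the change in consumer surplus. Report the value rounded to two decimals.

Initial equilibrium: Q_0 = 5.2, P_0 = 35.6; CS_0 = (1/2)(5.2)(23.4) = 60.84, PS_0 = (1/2)(5.2)(15.6) = 40.56.
New equilibrium: 59 - 4.5Q = 1 + 3Q gives Q_1 = 7.7333, P_1 = 24.2; CS_1 = 134.56, PS_1 = 89.7067.
Change in consumer surplus = 134.56 - 60.84 = 73.72.

73.72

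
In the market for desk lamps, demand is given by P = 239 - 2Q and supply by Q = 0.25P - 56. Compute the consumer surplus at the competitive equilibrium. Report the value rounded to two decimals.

6.25

Rewriting supply in inverse form: P = 224 + 4Q.
Set 239 - 2Q = 224 + 4Q, which gives 15 = 6Q, so Q* = 2.5 and P* = 239 - 2(2.5) = 234.
Consumer surplus is the triangle under demand above P*: (1/2)(2.5)(239 - 234) = (1/2)(2.5)(5) = 6.25.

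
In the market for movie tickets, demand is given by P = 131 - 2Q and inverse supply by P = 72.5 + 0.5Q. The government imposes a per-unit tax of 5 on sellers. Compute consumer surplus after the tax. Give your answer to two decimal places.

Without the tax, 131 - 2Q = 72.5 + 0.5Q so Q* = 23.4 and P* = 84.2.
With the tax, sellers need 5 more per unit: 131 - 2Q = 72.5 + 0.5Q + 5, so Q_t = 21.4. Buyers pay P_b = 88.2; sellers receive P_s = P_b - 5 = 83.2.
Consumer surplus is the triangle under demand above P_b: (1/2)(21.4)(131 - 88.2) = 457.96.

457.96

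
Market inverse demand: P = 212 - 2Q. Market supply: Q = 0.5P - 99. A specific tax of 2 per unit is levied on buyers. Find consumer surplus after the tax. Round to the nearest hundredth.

9.00

Rewriting supply in inverse form: P = 198 + 2Q.
Pre-tax equilibrium: 212 - 2Q = 198 + 2Q gives Q* = 3.5, P* = 205.
With the tax, buyers' net willingness to pay falls by 2: (212 - 2) - 2Q = 198 + 2Q, so Q_t = 3. Buyers pay P_b = 206; sellers receive P_s = P_b - 2 = 204.
CS = (1/2)(Q_t)(212 - P_b) = (1/2)(3)(6) = 9.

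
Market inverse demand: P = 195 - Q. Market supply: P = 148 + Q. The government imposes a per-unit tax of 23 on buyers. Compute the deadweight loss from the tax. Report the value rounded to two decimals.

Without the tax, 195 - Q = 148 + Q so Q* = 23.5 and P* = 171.5.
A tax on buyers shifts demand down by 23: (195 - 23) - Q = 148 + Q, so Q_t = 12. Buyers pay P_b = 183; sellers receive P_s = P_b - 23 = 160.
Deadweight loss is the triangle between the curves from Q_t to Q*: (1/2)(23.5 - 12)(23) = 132.25.

132.25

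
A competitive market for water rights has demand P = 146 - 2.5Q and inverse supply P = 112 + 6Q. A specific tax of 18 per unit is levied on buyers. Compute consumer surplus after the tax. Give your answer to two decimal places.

Pre-tax equilibrium: 146 - 2.5Q = 112 + 6Q gives Q* = 4, P* = 136.
With the tax, buyers' net willingness to pay falls by 18: (146 - 18) - 2.5Q = 112 + 6Q, so Q_t = 1.8824. Buyers pay P_b = 141.2941; sellers receive P_s = P_b - 18 = 123.2941.
CS = (1/2)(Q_t)(146 - P_b) = (1/2)(1.8824)(4.7059) = 4.4291.

4.43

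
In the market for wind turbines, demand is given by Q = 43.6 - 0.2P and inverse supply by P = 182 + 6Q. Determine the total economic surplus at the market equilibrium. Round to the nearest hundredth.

58.91

Rewriting demand in inverse form: P = 218 - 5Q.
Set 218 - 5Q = 182 + 6Q, which gives 36 = 11Q, so Q* = 3.2727 and P* = 218 - 5(3.2727) = 201.6364.
CS = (1/2)(3.2727)(16.3636) = 26.7769 and PS = (1/2)(3.2727)(19.6364) = 32.1322, so total surplus = 58.9091.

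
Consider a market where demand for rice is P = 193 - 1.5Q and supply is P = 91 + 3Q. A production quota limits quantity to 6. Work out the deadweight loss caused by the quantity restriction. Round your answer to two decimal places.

Unrestricted equilibrium: Q* = (193 - 91)/(1.5 + 3) = 22.6667.
At Q = 6 the demand price is 193 - 1.5(6) = 184 and the supply price is 91 + 3(6) = 109.
DWL = (1/2)(gap between curves at 6) x (Q* - 6) = (1/2)(75)(16.6667) = 625.

625.00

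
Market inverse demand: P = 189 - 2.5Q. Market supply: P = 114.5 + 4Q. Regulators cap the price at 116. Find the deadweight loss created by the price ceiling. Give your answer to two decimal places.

399.46

Free-market equilibrium: 189 - 2.5Q = 114.5 + 4Q gives Q* = 11.4615, P* = 160.3462.
At the ceiling price 116, quantity supplied is (116 - 114.5)/4 = 0.375; supply is the short side, so Q = 0.375 trades at P = 116.
At Q = 0.375 the demand price is 188.0625 and the supply price is 116. Deadweight loss is the triangle between the curves from 0.375 to 11.4615: (1/2)(188.0625 - 116)(11.4615 - 0.375) = 399.4618.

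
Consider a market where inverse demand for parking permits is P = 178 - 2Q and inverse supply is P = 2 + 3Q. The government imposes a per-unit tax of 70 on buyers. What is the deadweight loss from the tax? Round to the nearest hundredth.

Without the tax, 178 - 2Q = 2 + 3Q so Q* = 35.2 and P* = 107.6.
A tax on buyers shifts demand down by 70: (178 - 70) - 2Q = 2 + 3Q, so Q_t = 21.2. Buyers pay P_b = 135.6; sellers receive P_s = P_b - 70 = 65.6.
Deadweight loss is the triangle between the curves from Q_t to Q*: (1/2)(35.2 - 21.2)(70) = 490.

490.00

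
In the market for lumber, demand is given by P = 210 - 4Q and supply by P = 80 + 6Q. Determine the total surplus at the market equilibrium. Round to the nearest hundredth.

Setting demand equal to supply, 130 = 10Q, so Q* = 13 and P* = 158.
CS = (1/2)(13)(52) = 338 and PS = (1/2)(13)(78) = 507, so total surplus = 845.

845.00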